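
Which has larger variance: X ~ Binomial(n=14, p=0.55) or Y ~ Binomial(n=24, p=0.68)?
Y has larger variance (5.2224 > 3.4650)

Compute the variance for each distribution:

X ~ Binomial(n=14, p=0.55):
Var(X) = 3.4650

Y ~ Binomial(n=24, p=0.68):
Var(Y) = 5.2224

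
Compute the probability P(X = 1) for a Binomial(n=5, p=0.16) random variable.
0.398297

We have X ~ Binomial(n=5, p=0.16).

For a Binomial distribution, the PMF gives us the probability of each outcome.

Using the PMF formula:
P(X = 1) = 0.398297

Rounded to 4 decimal places: 0.3983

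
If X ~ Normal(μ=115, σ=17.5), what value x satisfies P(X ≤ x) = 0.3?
105.8230

We have X ~ Normal(μ=115, σ=17.5).

We want to find x such that P(X ≤ x) = 0.3.

This is the 30th percentile, which means 30% of values fall below this point.

Using the inverse CDF (quantile function):
x = F⁻¹(0.3) = 105.8230

Verification: P(X ≤ 105.8230) = 0.3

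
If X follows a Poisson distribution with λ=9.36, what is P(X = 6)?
0.080413

We have X ~ Poisson(λ=9.36).

For a Poisson distribution, the PMF gives us the probability of each outcome.

Using the PMF formula:
P(X = 6) = 0.080413

Rounded to 4 decimal places: 0.0804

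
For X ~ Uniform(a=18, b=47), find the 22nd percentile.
24.3800

We have X ~ Uniform(a=18, b=47).

We want to find x such that P(X ≤ x) = 0.22.

This is the 22nd percentile, which means 22% of values fall below this point.

Using the inverse CDF (quantile function):
x = F⁻¹(0.22) = 24.3800

Verification: P(X ≤ 24.3800) = 0.22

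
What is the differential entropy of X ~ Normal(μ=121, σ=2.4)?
2.2944 nats

We have X ~ Normal(μ=121, σ=2.4).

The differential entropy measures the uncertainty or information content of the distribution.

For a Normal distribution with μ=121, σ=2.4:
h(X) = 2.2944 nats

(In bits, this would be 3.3101 bits.)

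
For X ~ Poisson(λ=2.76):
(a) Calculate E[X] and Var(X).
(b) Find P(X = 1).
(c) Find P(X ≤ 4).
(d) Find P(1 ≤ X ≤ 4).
(a) E[X] = 2.7600, Var(X) = 2.7600
(b) P(X = 1) = 0.174685
(c) P(X ≤ 4) = 0.853852
(d) P(1 ≤ X ≤ 4) = 0.790560

We have X ~ Poisson(λ=2.76).

(a) Moments:
E[X] = 2.7600
Var(X) = 2.7600
σ = √Var(X) = 1.6613

(b) Point probability using PMF:
P(X = 1) = 0.174685

(c) Cumulative probability using CDF:
P(X ≤ 4) = F(4) = 0.853852

(d) Range probability:
P(1 ≤ X ≤ 4) = P(X ≤ 4) - P(X ≤ 0)
                   = F(4) - F(0)
                   = 0.853852 - 0.063292
                   = 0.790560

This means approximately 79.1% of outcomes fall in the interval [1, 4].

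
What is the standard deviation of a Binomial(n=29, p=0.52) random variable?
2.6904

We have X ~ Binomial(n=29, p=0.52).

For a Binomial distribution with n=29, p=0.52:
σ = √Var(X) = 2.6904

The standard deviation is the square root of the variance.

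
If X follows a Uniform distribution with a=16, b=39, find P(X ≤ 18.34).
0.101739

We have X ~ Uniform(a=16, b=39).

The CDF gives us P(X ≤ k).

Using the CDF:
P(X ≤ 18.34) = 0.101739

This means there's approximately a 10.2% chance that X is at most 18.34.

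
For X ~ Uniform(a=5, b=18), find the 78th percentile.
15.1400

We have X ~ Uniform(a=5, b=18).

We want to find x such that P(X ≤ x) = 0.78.

This is the 78th percentile, which means 78% of values fall below this point.

Using the inverse CDF (quantile function):
x = F⁻¹(0.78) = 15.1400

Verification: P(X ≤ 15.1400) = 0.78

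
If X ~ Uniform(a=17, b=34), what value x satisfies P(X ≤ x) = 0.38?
23.4600

We have X ~ Uniform(a=17, b=34).

We want to find x such that P(X ≤ x) = 0.38.

This is the 38th percentile, which means 38% of values fall below this point.

Using the inverse CDF (quantile function):
x = F⁻¹(0.38) = 23.4600

Verification: P(X ≤ 23.4600) = 0.38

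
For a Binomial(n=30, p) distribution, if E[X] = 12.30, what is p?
p = 0.41

For a Binomial(n, p) distribution:
E[X] = n × p

Given n = 30 and E[X] = 12.30:
12.30 = 30 × p
p = 12.30 / 30 = 0.41

Verification: Binomial(30, 0.41) has E[X] = 12.30 ✓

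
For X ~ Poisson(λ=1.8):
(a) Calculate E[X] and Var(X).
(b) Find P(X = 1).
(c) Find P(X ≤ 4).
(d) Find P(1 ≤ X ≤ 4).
(a) E[X] = 1.8000, Var(X) = 1.8000
(b) P(X = 1) = 0.297538
(c) P(X ≤ 4) = 0.963593
(d) P(1 ≤ X ≤ 4) = 0.798294

We have X ~ Poisson(λ=1.8).

(a) Moments:
E[X] = 1.8000
Var(X) = 1.8000
σ = √Var(X) = 1.3416

(b) Point probability using PMF:
P(X = 1) = 0.297538

(c) Cumulative probability using CDF:
P(X ≤ 4) = F(4) = 0.963593

(d) Range probability:
P(1 ≤ X ≤ 4) = P(X ≤ 4) - P(X ≤ 0)
                   = F(4) - F(0)
                   = 0.963593 - 0.165299
                   = 0.798294

This means approximately 79.8% of outcomes fall in the interval [1, 4].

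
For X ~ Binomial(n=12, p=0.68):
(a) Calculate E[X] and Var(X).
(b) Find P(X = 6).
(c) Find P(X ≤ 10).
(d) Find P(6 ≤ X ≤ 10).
(a) E[X] = 8.1600, Var(X) = 2.6112
(b) P(X = 6) = 0.098090
(c) P(X ≤ 10) = 0.935026
(d) P(6 ≤ X ≤ 10) = 0.881016

We have X ~ Binomial(n=12, p=0.68).

(a) Moments:
E[X] = 8.1600
Var(X) = 2.6112
σ = √Var(X) = 1.6159

(b) Point probability using PMF:
P(X = 6) = 0.098090

(c) Cumulative probability using CDF:
P(X ≤ 10) = F(10) = 0.935026

(d) Range probability:
P(6 ≤ X ≤ 10) = P(X ≤ 10) - P(X ≤ 5)
                   = F(10) - F(5)
                   = 0.935026 - 0.054011
                   = 0.881016

This means approximately 88.1% of outcomes fall in the interval [6, 10].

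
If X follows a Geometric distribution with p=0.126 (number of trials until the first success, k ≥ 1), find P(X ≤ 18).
0.911446

We have X ~ Geometric(p=0.126) (number of trials until the first success, k ≥ 1).

The CDF gives us P(X ≤ k).

Using the CDF:
P(X ≤ 18) = 0.911446

This means there's approximately a 91.1% chance that X is at most 18.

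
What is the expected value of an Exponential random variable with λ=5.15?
0.1942

We have X ~ Exponential(λ=5.15).

For an Exponential distribution with λ=5.15:
E[X] = 0.1942

This is the expected (average) value of X.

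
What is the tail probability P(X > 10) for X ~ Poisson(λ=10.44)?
0.471835

We have X ~ Poisson(λ=10.44).

P(X > 10) = 1 - P(X ≤ 10)
                = 1 - F(10)
                = 1 - 0.528165
                = 0.471835

So there's approximately a 47.2% chance that X exceeds 10.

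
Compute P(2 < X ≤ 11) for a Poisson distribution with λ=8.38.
0.848509

We have X ~ Poisson(λ=8.38).

To find P(2 < X ≤ 11), we use:
P(2 < X ≤ 11) = P(X ≤ 11) - P(X ≤ 2)
                 = F(11) - F(2)
                 = 0.858716 - 0.010207
                 = 0.848509

So there's approximately a 84.9% chance that X falls in this range.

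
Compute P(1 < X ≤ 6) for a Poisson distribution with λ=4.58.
0.763444

We have X ~ Poisson(λ=4.58).

To find P(1 < X ≤ 6), we use:
P(1 < X ≤ 6) = P(X ≤ 6) - P(X ≤ 1)
                 = F(6) - F(1)
                 = 0.820666 - 0.057222
                 = 0.763444

So there's approximately a 76.3% chance that X falls in this range.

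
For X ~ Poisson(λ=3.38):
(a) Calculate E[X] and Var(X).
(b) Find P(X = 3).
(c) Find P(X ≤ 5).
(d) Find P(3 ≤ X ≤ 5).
(a) E[X] = 3.3800, Var(X) = 3.3800
(b) P(X = 3) = 0.219121
(c) P(X ≤ 5) = 0.873058
(d) P(3 ≤ X ≤ 5) = 0.529444

We have X ~ Poisson(λ=3.38).

(a) Moments:
E[X] = 3.3800
Var(X) = 3.3800
σ = √Var(X) = 1.8385

(b) Point probability using PMF:
P(X = 3) = 0.219121

(c) Cumulative probability using CDF:
P(X ≤ 5) = F(5) = 0.873058

(d) Range probability:
P(3 ≤ X ≤ 5) = P(X ≤ 5) - P(X ≤ 2)
                   = F(5) - F(2)
                   = 0.873058 - 0.343614
                   = 0.529444

This means approximately 52.9% of outcomes fall in the interval [3, 5].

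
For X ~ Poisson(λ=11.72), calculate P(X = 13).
0.102765

We have X ~ Poisson(λ=11.72).

For a Poisson distribution, the PMF gives us the probability of each outcome.

Using the PMF formula:
P(X = 13) = 0.102765

Rounded to 4 decimal places: 0.1028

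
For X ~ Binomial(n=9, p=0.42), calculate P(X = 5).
0.186350

We have X ~ Binomial(n=9, p=0.42).

For a Binomial distribution, the PMF gives us the probability of each outcome.

Using the PMF formula:
P(X = 5) = 0.186350

Rounded to 4 decimal places: 0.1863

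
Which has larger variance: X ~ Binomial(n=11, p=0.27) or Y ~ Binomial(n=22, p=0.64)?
Y has larger variance (5.0688 > 2.1681)

Compute the variance for each distribution:

X ~ Binomial(n=11, p=0.27):
Var(X) = 2.1681

Y ~ Binomial(n=22, p=0.64):
Var(Y) = 5.0688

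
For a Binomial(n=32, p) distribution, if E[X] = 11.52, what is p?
p = 0.36

For a Binomial(n, p) distribution:
E[X] = n × p

Given n = 32 and E[X] = 11.52:
11.52 = 32 × p
p = 11.52 / 32 = 0.36

Verification: Binomial(32, 0.36) has E[X] = 11.52 ✓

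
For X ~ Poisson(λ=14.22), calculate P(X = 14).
0.105808

We have X ~ Poisson(λ=14.22).

For a Poisson distribution, the PMF gives us the probability of each outcome.

Using the PMF formula:
P(X = 14) = 0.105808

Rounded to 4 decimal places: 0.1058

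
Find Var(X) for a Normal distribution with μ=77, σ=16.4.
268.9600

We have X ~ Normal(μ=77, σ=16.4).

For a Normal distribution with μ=77, σ=16.4:
Var(X) = 268.9600

The variance measures the spread of the distribution around the mean.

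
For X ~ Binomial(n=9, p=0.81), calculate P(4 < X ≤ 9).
0.984246

We have X ~ Binomial(n=9, p=0.81).

To find P(4 < X ≤ 9), we use:
P(4 < X ≤ 9) = P(X ≤ 9) - P(X ≤ 4)
                 = F(9) - F(4)
                 = 1.000000 - 0.015754
                 = 0.984246

So there's approximately a 98.4% chance that X falls in this range.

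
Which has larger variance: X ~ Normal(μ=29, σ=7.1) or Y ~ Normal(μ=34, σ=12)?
Y has larger variance (144.0000 > 50.4100)

Compute the variance for each distribution:

X ~ Normal(μ=29, σ=7.1):
Var(X) = 50.4100

Y ~ Normal(μ=34, σ=12):
Var(Y) = 144.0000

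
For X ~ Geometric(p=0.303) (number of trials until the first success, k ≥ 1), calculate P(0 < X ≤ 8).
0.944299

We have X ~ Geometric(p=0.303) (number of trials until the first success, k ≥ 1).

To find P(0 < X ≤ 8), we use:
P(0 < X ≤ 8) = P(X ≤ 8) - P(X ≤ 0)
                 = F(8) - F(0)
                 = 0.944299 - 0.000000
                 = 0.944299

So there's approximately a 94.4% chance that X falls in this range.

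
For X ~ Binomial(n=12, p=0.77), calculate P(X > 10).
0.199147

We have X ~ Binomial(n=12, p=0.77).

P(X > 10) = 1 - P(X ≤ 10)
                = 1 - F(10)
                = 1 - 0.800853
                = 0.199147

So there's approximately a 19.9% chance that X exceeds 10.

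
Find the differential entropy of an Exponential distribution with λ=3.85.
-0.3481 nats

We have X ~ Exponential(λ=3.85).

The differential entropy measures the uncertainty or information content of the distribution.

For an Exponential distribution with λ=3.85:
h(X) = -0.3481 nats

(In bits, this would be -0.5022 bits.)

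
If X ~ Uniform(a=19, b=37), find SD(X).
5.1962

We have X ~ Uniform(a=19, b=37).

For a Uniform distribution with a=19, b=37:
σ = √Var(X) = 5.1962

The standard deviation is the square root of the variance.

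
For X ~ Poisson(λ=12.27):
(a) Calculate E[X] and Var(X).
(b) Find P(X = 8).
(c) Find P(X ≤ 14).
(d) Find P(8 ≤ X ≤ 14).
(a) E[X] = 12.2700, Var(X) = 12.2700
(b) P(X = 8) = 0.059764
(c) P(X ≤ 14) = 0.747064
(d) P(8 ≤ X ≤ 14) = 0.668708

We have X ~ Poisson(λ=12.27).

(a) Moments:
E[X] = 12.2700
Var(X) = 12.2700
σ = √Var(X) = 3.5029

(b) Point probability using PMF:
P(X = 8) = 0.059764

(c) Cumulative probability using CDF:
P(X ≤ 14) = F(14) = 0.747064

(d) Range probability:
P(8 ≤ X ≤ 14) = P(X ≤ 14) - P(X ≤ 7)
                   = F(14) - F(7)
                   = 0.747064 - 0.078356
                   = 0.668708

This means approximately 66.9% of outcomes fall in the interval [8, 14].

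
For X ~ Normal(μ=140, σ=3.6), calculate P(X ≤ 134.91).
0.078697

We have X ~ Normal(μ=140, σ=3.6).

The CDF gives us P(X ≤ k).

Using the CDF:
P(X ≤ 134.91) = 0.078697

This means there's approximately a 7.9% chance that X is at most 134.91.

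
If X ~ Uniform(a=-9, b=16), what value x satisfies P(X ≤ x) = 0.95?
14.7500

We have X ~ Uniform(a=-9, b=16).

We want to find x such that P(X ≤ x) = 0.95.

This is the 95th percentile, which means 95% of values fall below this point.

Using the inverse CDF (quantile function):
x = F⁻¹(0.95) = 14.7500

Verification: P(X ≤ 14.7500) = 0.95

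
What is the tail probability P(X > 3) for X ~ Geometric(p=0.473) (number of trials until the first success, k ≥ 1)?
0.146363

We have X ~ Geometric(p=0.473) (number of trials until the first success, k ≥ 1).

P(X > 3) = 1 - P(X ≤ 3)
                = 1 - F(3)
                = 1 - 0.853637
                = 0.146363

So there's approximately a 14.6% chance that X exceeds 3.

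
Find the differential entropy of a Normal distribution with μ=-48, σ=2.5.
2.3352 nats

We have X ~ Normal(μ=-48, σ=2.5).

The differential entropy measures the uncertainty or information content of the distribution.

For a Normal distribution with μ=-48, σ=2.5:
h(X) = 2.3352 nats

(In bits, this would be 3.3690 bits.)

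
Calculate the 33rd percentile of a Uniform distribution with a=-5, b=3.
-2.3600

We have X ~ Uniform(a=-5, b=3).

We want to find x such that P(X ≤ x) = 0.33.

This is the 33rd percentile, which means 33% of values fall below this point.

Using the inverse CDF (quantile function):
x = F⁻¹(0.33) = -2.3600

Verification: P(X ≤ -2.3600) = 0.33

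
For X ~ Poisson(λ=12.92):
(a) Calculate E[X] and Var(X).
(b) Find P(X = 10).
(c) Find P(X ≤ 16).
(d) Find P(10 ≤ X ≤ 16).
(a) E[X] = 12.9200, Var(X) = 12.9200
(b) P(X = 10) = 0.087454
(c) P(X ≤ 16) = 0.841191
(d) P(10 ≤ X ≤ 16) = 0.670029

We have X ~ Poisson(λ=12.92).

(a) Moments:
E[X] = 12.9200
Var(X) = 12.9200
σ = √Var(X) = 3.5944

(b) Point probability using PMF:
P(X = 10) = 0.087454

(c) Cumulative probability using CDF:
P(X ≤ 16) = F(16) = 0.841191

(d) Range probability:
P(10 ≤ X ≤ 16) = P(X ≤ 16) - P(X ≤ 9)
                   = F(16) - F(9)
                   = 0.841191 - 0.171161
                   = 0.670029

This means approximately 67.0% of outcomes fall in the interval [10, 16].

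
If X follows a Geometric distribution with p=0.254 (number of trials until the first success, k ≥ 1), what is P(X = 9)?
0.024364

We have X ~ Geometric(p=0.254) (number of trials until the first success, k ≥ 1).

For a Geometric distribution, the PMF gives us the probability of each outcome.

Using the PMF formula:
P(X = 9) = 0.024364

Rounded to 4 decimal places: 0.0244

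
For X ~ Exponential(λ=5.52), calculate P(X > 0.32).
0.170947

We have X ~ Exponential(λ=5.52).

P(X > 0.32) = 1 - P(X ≤ 0.32)
                = 1 - F(0.32)
                = 1 - 0.829053
                = 0.170947

So there's approximately a 17.1% chance that X exceeds 0.32.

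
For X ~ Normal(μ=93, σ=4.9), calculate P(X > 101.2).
0.047117

We have X ~ Normal(μ=93, σ=4.9).

P(X > 101.2) = 1 - P(X ≤ 101.2)
                = 1 - F(101.2)
                = 1 - 0.952883
                = 0.047117

So there's approximately a 4.7% chance that X exceeds 101.2.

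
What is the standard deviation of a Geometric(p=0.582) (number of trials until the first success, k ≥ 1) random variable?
1.1109

We have X ~ Geometric(p=0.582) (number of trials until the first success, k ≥ 1).

For a Geometric distribution with p=0.582 (number of trials until the first success, k ≥ 1):
σ = √Var(X) = 1.1109

The standard deviation is the square root of the variance.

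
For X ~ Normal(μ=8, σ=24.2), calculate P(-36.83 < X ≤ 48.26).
0.919929

We have X ~ Normal(μ=8, σ=24.2).

To find P(-36.83 < X ≤ 48.26), we use:
P(-36.83 < X ≤ 48.26) = P(X ≤ 48.26) - P(X ≤ -36.83)
                 = F(48.26) - F(-36.83)
                 = 0.951907 - 0.031979
                 = 0.919929

So there's approximately a 92.0% chance that X falls in this range.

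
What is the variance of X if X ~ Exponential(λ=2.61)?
0.1468

We have X ~ Exponential(λ=2.61).

For an Exponential distribution with λ=2.61:
Var(X) = 0.1468

The variance measures the spread of the distribution around the mean.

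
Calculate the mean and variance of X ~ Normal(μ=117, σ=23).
E[X] = 117.0000, Var(X) = 529.0000

We have X ~ Normal(μ=117, σ=23).

For a Normal distribution with μ=117, σ=23:

Expected value:
E[X] = 117.0000

Variance:
Var(X) = 529.0000

Standard deviation:
σ = √Var(X) = 23.0000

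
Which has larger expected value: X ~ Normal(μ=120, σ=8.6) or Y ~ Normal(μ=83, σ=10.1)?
X has larger mean (120.0000 > 83.0000)

Compute the expected value for each distribution:

X ~ Normal(μ=120, σ=8.6):
E[X] = 120.0000

Y ~ Normal(μ=83, σ=10.1):
E[Y] = 83.0000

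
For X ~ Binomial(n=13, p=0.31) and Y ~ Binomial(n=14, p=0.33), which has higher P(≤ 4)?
X has higher probability (P(X ≤ 4) = 0.6240 > P(Y ≤ 4) = 0.4862)

Compute P(≤ 4) for each distribution:

X ~ Binomial(n=13, p=0.31):
P(X ≤ 4) = 0.6240

Y ~ Binomial(n=14, p=0.33):
P(Y ≤ 4) = 0.4862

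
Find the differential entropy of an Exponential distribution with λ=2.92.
-0.0716 nats

We have X ~ Exponential(λ=2.92).

The differential entropy measures the uncertainty or information content of the distribution.

For an Exponential distribution with λ=2.92:
h(X) = -0.0716 nats

(In bits, this would be -0.1033 bits.)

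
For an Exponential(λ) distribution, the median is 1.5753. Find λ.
λ = 0.4400

For X ~ Exponential(λ), the CDF is F(x) = 1 - e^(-λx).
The median m satisfies F(m) = 0.5:
1 - e^(-λm) = 0.5
e^(-λm) = 0.5
λm = ln(2)
m = ln(2) / λ

Given m = 1.5753:
λ = ln(2) / 1.5753 = 0.693147 / 1.5753 = 0.4400

Verification: ln(2) / 0.4400 = 1.5753 ✓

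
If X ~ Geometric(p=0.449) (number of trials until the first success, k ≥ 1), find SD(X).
1.6532

We have X ~ Geometric(p=0.449) (number of trials until the first success, k ≥ 1).

For a Geometric distribution with p=0.449 (number of trials until the first success, k ≥ 1):
σ = √Var(X) = 1.6532

The standard deviation is the square root of the variance.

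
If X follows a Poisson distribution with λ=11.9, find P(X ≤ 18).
0.965075

We have X ~ Poisson(λ=11.9).

The CDF gives us P(X ≤ k).

Using the CDF:
P(X ≤ 18) = 0.965075

This means there's approximately a 96.5% chance that X is at most 18.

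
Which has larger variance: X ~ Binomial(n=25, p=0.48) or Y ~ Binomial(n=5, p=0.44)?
X has larger variance (6.2400 > 1.2320)

Compute the variance for each distribution:

X ~ Binomial(n=25, p=0.48):
Var(X) = 6.2400

Y ~ Binomial(n=5, p=0.44):
Var(Y) = 1.2320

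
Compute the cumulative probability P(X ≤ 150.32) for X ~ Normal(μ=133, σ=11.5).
0.933978

We have X ~ Normal(μ=133, σ=11.5).

The CDF gives us P(X ≤ k).

Using the CDF:
P(X ≤ 150.32) = 0.933978

This means there's approximately a 93.4% chance that X is at most 150.32.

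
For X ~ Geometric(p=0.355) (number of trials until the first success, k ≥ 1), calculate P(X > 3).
0.268336

We have X ~ Geometric(p=0.355) (number of trials until the first success, k ≥ 1).

P(X > 3) = 1 - P(X ≤ 3)
                = 1 - F(3)
                = 1 - 0.731664
                = 0.268336

So there's approximately a 26.8% chance that X exceeds 3.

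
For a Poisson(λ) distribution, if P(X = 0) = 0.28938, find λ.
λ = 1.2400

For a Poisson(λ) distribution, the PMF at 0 is:
P(X = 0) = λ^0 e^(-λ) / 0! = e^(-λ)

Given P(X = 0) = 0.28938:
e^(-λ) = 0.28938
-λ = ln(0.28938)
λ = -ln(0.28938) = 1.2400

Verification: e^(-1.2400) = 0.28938 ✓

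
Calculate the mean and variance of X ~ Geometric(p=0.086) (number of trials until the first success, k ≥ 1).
E[X] = 11.6279, Var(X) = 123.5803

We have X ~ Geometric(p=0.086) (number of trials until the first success, k ≥ 1).

For a Geometric distribution with p=0.086 (number of trials until the first success, k ≥ 1):

Expected value:
E[X] = 11.6279

Variance:
Var(X) = 123.5803

Standard deviation:
σ = √Var(X) = 11.1167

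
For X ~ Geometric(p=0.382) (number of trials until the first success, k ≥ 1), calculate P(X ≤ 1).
0.382000

We have X ~ Geometric(p=0.382) (number of trials until the first success, k ≥ 1).

The CDF gives us P(X ≤ k).

Using the CDF:
P(X ≤ 1) = 0.382000

This means there's approximately a 38.2% chance that X is at most 1.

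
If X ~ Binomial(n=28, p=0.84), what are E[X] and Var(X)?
E[X] = 23.5200, Var(X) = 3.7632

We have X ~ Binomial(n=28, p=0.84).

For a Binomial distribution with n=28, p=0.84:

Expected value:
E[X] = 23.5200

Variance:
Var(X) = 3.7632

Standard deviation:
σ = √Var(X) = 1.9399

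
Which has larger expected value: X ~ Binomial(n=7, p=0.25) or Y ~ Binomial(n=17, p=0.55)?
Y has larger mean (9.3500 > 1.7500)

Compute the expected value for each distribution:

X ~ Binomial(n=7, p=0.25):
E[X] = 1.7500

Y ~ Binomial(n=17, p=0.55):
E[Y] = 9.3500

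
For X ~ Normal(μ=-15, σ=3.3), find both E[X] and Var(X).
E[X] = -15.0000, Var(X) = 10.8900

We have X ~ Normal(μ=-15, σ=3.3).

For a Normal distribution with μ=-15, σ=3.3:

Expected value:
E[X] = -15.0000

Variance:
Var(X) = 10.8900

Standard deviation:
σ = √Var(X) = 3.3000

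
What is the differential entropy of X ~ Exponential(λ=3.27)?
-0.1848 nats

We have X ~ Exponential(λ=3.27).

The differential entropy measures the uncertainty or information content of the distribution.

For an Exponential distribution with λ=3.27:
h(X) = -0.1848 nats

(In bits, this would be -0.2666 bits.)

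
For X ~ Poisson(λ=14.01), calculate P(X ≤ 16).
0.755052

We have X ~ Poisson(λ=14.01).

The CDF gives us P(X ≤ k).

Using the CDF:
P(X ≤ 16) = 0.755052

This means there's approximately a 75.5% chance that X is at most 16.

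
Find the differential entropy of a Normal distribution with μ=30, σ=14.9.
4.1203 nats

We have X ~ Normal(μ=30, σ=14.9).

The differential entropy measures the uncertainty or information content of the distribution.

For a Normal distribution with μ=30, σ=14.9:
h(X) = 4.1203 nats

(In bits, this would be 5.9443 bits.)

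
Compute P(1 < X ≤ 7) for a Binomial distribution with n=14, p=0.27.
0.907928

We have X ~ Binomial(n=14, p=0.27).

To find P(1 < X ≤ 7), we use:
P(1 < X ≤ 7) = P(X ≤ 7) - P(X ≤ 1)
                 = F(7) - F(1)
                 = 0.983328 - 0.075400
                 = 0.907928

So there's approximately a 90.8% chance that X falls in this range.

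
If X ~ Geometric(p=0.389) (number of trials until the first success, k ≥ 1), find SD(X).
2.0094

We have X ~ Geometric(p=0.389) (number of trials until the first success, k ≥ 1).

For a Geometric distribution with p=0.389 (number of trials until the first success, k ≥ 1):
σ = √Var(X) = 2.0094

The standard deviation is the square root of the variance.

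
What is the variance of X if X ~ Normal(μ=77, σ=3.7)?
13.6900

We have X ~ Normal(μ=77, σ=3.7).

For a Normal distribution with μ=77, σ=3.7:
Var(X) = 13.6900

The variance measures the spread of the distribution around the mean.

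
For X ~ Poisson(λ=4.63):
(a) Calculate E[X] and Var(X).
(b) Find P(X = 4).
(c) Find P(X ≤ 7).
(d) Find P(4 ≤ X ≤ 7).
(a) E[X] = 4.6300, Var(X) = 4.6300
(b) P(X = 4) = 0.186780
(c) P(X ≤ 7) = 0.902321
(d) P(4 ≤ X ≤ 7) = 0.581481

We have X ~ Poisson(λ=4.63).

(a) Moments:
E[X] = 4.6300
Var(X) = 4.6300
σ = √Var(X) = 2.1517

(b) Point probability using PMF:
P(X = 4) = 0.186780

(c) Cumulative probability using CDF:
P(X ≤ 7) = F(7) = 0.902321

(d) Range probability:
P(4 ≤ X ≤ 7) = P(X ≤ 7) - P(X ≤ 3)
                   = F(7) - F(3)
                   = 0.902321 - 0.320840
                   = 0.581481

This means approximately 58.1% of outcomes fall in the interval [4, 7].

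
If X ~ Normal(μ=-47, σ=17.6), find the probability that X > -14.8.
0.033659

We have X ~ Normal(μ=-47, σ=17.6).

P(X > -14.8) = 1 - P(X ≤ -14.8)
                = 1 - F(-14.8)
                = 1 - 0.966341
                = 0.033659

So there's approximately a 3.4% chance that X exceeds -14.8.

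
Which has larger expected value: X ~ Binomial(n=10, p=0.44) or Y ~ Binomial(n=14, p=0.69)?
Y has larger mean (9.6600 > 4.4000)

Compute the expected value for each distribution:

X ~ Binomial(n=10, p=0.44):
E[X] = 4.4000

Y ~ Binomial(n=14, p=0.69):
E[Y] = 9.6600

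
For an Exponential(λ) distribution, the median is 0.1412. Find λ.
λ = 4.9090

For X ~ Exponential(λ), the CDF is F(x) = 1 - e^(-λx).
The median m satisfies F(m) = 0.5:
1 - e^(-λm) = 0.5
e^(-λm) = 0.5
λm = ln(2)
m = ln(2) / λ

Given m = 0.1412:
λ = ln(2) / 0.1412 = 0.693147 / 0.1412 = 4.9090

Verification: ln(2) / 4.9090 = 0.1412 ✓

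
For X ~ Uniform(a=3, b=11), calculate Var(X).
5.3333

We have X ~ Uniform(a=3, b=11).

For a Uniform distribution with a=3, b=11:
Var(X) = 5.3333

The variance measures the spread of the distribution around the mean.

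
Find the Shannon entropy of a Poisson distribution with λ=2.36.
1.7985 nats

We have X ~ Poisson(λ=2.36).

The Shannon entropy measures the uncertainty or information content of the distribution.

For a Poisson distribution with λ=2.36:
H(X) = 1.7985 nats

(In bits, this would be 2.5947 bits.)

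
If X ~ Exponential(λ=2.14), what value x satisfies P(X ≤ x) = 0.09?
0.0441

We have X ~ Exponential(λ=2.14).

We want to find x such that P(X ≤ x) = 0.09.

This is the 9th percentile, which means 9% of values fall below this point.

Using the inverse CDF (quantile function):
x = F⁻¹(0.09) = 0.0441

Verification: P(X ≤ 0.0441) = 0.09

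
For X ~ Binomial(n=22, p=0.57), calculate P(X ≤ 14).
0.799519

We have X ~ Binomial(n=22, p=0.57).

The CDF gives us P(X ≤ k).

Using the CDF:
P(X ≤ 14) = 0.799519

This means there's approximately a 80.0% chance that X is at most 14.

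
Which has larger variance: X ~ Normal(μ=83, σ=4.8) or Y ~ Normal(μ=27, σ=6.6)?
Y has larger variance (43.5600 > 23.0400)

Compute the variance for each distribution:

X ~ Normal(μ=83, σ=4.8):
Var(X) = 23.0400

Y ~ Normal(μ=27, σ=6.6):
Var(Y) = 43.5600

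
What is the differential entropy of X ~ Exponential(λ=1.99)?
0.3119 nats

We have X ~ Exponential(λ=1.99).

The differential entropy measures the uncertainty or information content of the distribution.

For an Exponential distribution with λ=1.99:
h(X) = 0.3119 nats

(In bits, this would be 0.4499 bits.)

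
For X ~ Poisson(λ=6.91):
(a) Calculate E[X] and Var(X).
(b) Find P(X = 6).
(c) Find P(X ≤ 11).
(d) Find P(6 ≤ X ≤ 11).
(a) E[X] = 6.9100, Var(X) = 6.9100
(b) P(X = 6) = 0.150855
(c) P(X ≤ 11) = 0.950612
(d) P(6 ≤ X ≤ 11) = 0.638262

We have X ~ Poisson(λ=6.91).

(a) Moments:
E[X] = 6.9100
Var(X) = 6.9100
σ = √Var(X) = 2.6287

(b) Point probability using PMF:
P(X = 6) = 0.150855

(c) Cumulative probability using CDF:
P(X ≤ 11) = F(11) = 0.950612

(d) Range probability:
P(6 ≤ X ≤ 11) = P(X ≤ 11) - P(X ≤ 5)
                   = F(11) - F(5)
                   = 0.950612 - 0.312350
                   = 0.638262

This means approximately 63.8% of outcomes fall in the interval [6, 11].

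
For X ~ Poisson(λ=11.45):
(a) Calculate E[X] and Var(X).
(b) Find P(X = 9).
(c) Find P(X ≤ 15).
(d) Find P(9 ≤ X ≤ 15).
(a) E[X] = 11.4500, Var(X) = 11.4500
(b) P(X = 9) = 0.099269
(c) P(X ≤ 15) = 0.881423
(d) P(9 ≤ X ≤ 15) = 0.686960

We have X ~ Poisson(λ=11.45).

(a) Moments:
E[X] = 11.4500
Var(X) = 11.4500
σ = √Var(X) = 3.3838

(b) Point probability using PMF:
P(X = 9) = 0.099269

(c) Cumulative probability using CDF:
P(X ≤ 15) = F(15) = 0.881423

(d) Range probability:
P(9 ≤ X ≤ 15) = P(X ≤ 15) - P(X ≤ 8)
                   = F(15) - F(8)
                   = 0.881423 - 0.194462
                   = 0.686960

This means approximately 68.7% of outcomes fall in the interval [9, 15].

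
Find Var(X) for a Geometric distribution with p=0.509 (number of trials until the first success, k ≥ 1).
1.8952

We have X ~ Geometric(p=0.509) (number of trials until the first success, k ≥ 1).

For a Geometric distribution with p=0.509 (number of trials until the first success, k ≥ 1):
Var(X) = 1.8952

The variance measures the spread of the distribution around the mean.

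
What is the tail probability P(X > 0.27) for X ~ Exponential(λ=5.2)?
0.245613

We have X ~ Exponential(λ=5.2).

P(X > 0.27) = 1 - P(X ≤ 0.27)
                = 1 - F(0.27)
                = 1 - 0.754387
                = 0.245613

So there's approximately a 24.6% chance that X exceeds 0.27.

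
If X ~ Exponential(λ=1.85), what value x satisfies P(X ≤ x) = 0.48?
0.3535

We have X ~ Exponential(λ=1.85).

We want to find x such that P(X ≤ x) = 0.48.

This is the 48th percentile, which means 48% of values fall below this point.

Using the inverse CDF (quantile function):
x = F⁻¹(0.48) = 0.3535

Verification: P(X ≤ 0.3535) = 0.48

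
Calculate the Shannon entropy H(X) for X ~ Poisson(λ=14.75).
2.7587 nats

We have X ~ Poisson(λ=14.75).

The Shannon entropy measures the uncertainty or information content of the distribution.

For a Poisson distribution with λ=14.75:
H(X) = 2.7587 nats

(In bits, this would be 3.9800 bits.)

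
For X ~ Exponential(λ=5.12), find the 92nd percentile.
0.4933

We have X ~ Exponential(λ=5.12).

We want to find x such that P(X ≤ x) = 0.92.

This is the 92nd percentile, which means 92% of values fall below this point.

Using the inverse CDF (quantile function):
x = F⁻¹(0.92) = 0.4933

Verification: P(X ≤ 0.4933) = 0.92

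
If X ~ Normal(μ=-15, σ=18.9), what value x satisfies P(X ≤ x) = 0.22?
-29.5945

We have X ~ Normal(μ=-15, σ=18.9).

We want to find x such that P(X ≤ x) = 0.22.

This is the 22nd percentile, which means 22% of values fall below this point.

Using the inverse CDF (quantile function):
x = F⁻¹(0.22) = -29.5945

Verification: P(X ≤ -29.5945) = 0.22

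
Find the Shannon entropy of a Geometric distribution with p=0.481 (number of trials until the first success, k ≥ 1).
1.4396 nats

We have X ~ Geometric(p=0.481) (number of trials until the first success, k ≥ 1).

The Shannon entropy measures the uncertainty or information content of the distribution.

For a Geometric distribution with p=0.481 (number of trials until the first success, k ≥ 1):
H(X) = 1.4396 nats

(In bits, this would be 2.0768 bits.)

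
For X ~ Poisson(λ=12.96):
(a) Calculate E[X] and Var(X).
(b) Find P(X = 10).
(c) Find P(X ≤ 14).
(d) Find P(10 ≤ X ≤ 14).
(a) E[X] = 12.9600, Var(X) = 12.9600
(b) P(X = 10) = 0.086662
(c) P(X ≤ 14) = 0.679209
(d) P(10 ≤ X ≤ 14) = 0.510738

We have X ~ Poisson(λ=12.96).

(a) Moments:
E[X] = 12.9600
Var(X) = 12.9600
σ = √Var(X) = 3.6000

(b) Point probability using PMF:
P(X = 10) = 0.086662

(c) Cumulative probability using CDF:
P(X ≤ 14) = F(14) = 0.679209

(d) Range probability:
P(10 ≤ X ≤ 14) = P(X ≤ 14) - P(X ≤ 9)
                   = F(14) - F(9)
                   = 0.679209 - 0.168470
                   = 0.510738

This means approximately 51.1% of outcomes fall in the interval [10, 14].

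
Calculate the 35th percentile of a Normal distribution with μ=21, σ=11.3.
16.6459

We have X ~ Normal(μ=21, σ=11.3).

We want to find x such that P(X ≤ x) = 0.35.

This is the 35th percentile, which means 35% of values fall below this point.

Using the inverse CDF (quantile function):
x = F⁻¹(0.35) = 16.6459

Verification: P(X ≤ 16.6459) = 0.35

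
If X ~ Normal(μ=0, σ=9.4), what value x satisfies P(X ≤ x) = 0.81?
8.2522

We have X ~ Normal(μ=0, σ=9.4).

We want to find x such that P(X ≤ x) = 0.81.

This is the 81st percentile, which means 81% of values fall below this point.

Using the inverse CDF (quantile function):
x = F⁻¹(0.81) = 8.2522

Verification: P(X ≤ 8.2522) = 0.81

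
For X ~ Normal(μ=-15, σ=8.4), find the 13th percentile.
-24.4617

We have X ~ Normal(μ=-15, σ=8.4).

We want to find x such that P(X ≤ x) = 0.13.

This is the 13th percentile, which means 13% of values fall below this point.

Using the inverse CDF (quantile function):
x = F⁻¹(0.13) = -24.4617

Verification: P(X ≤ -24.4617) = 0.13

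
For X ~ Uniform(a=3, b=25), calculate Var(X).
40.3333

We have X ~ Uniform(a=3, b=25).

For a Uniform distribution with a=3, b=25:
Var(X) = 40.3333

The variance measures the spread of the distribution around the mean.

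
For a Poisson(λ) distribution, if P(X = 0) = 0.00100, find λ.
λ = 6.9078

For a Poisson(λ) distribution, the PMF at 0 is:
P(X = 0) = λ^0 e^(-λ) / 0! = e^(-λ)

Given P(X = 0) = 0.00100:
e^(-λ) = 0.00100
-λ = ln(0.00100)
λ = -ln(0.00100) = 6.9078

Verification: e^(-6.9078) = 0.00100 ✓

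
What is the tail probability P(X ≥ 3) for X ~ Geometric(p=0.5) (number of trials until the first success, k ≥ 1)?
0.250000

We have X ~ Geometric(p=0.5) (number of trials until the first success, k ≥ 1).

For discrete distributions, P(X ≥ 3) = 1 - P(X ≤ 2).

P(X ≤ 2) = 0.750000
P(X ≥ 3) = 1 - 0.750000 = 0.250000

So there's approximately a 25.0% chance that X is at least 3.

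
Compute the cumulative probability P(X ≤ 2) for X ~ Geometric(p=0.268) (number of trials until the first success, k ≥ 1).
0.464176

We have X ~ Geometric(p=0.268) (number of trials until the first success, k ≥ 1).

The CDF gives us P(X ≤ k).

Using the CDF:
P(X ≤ 2) = 0.464176

This means there's approximately a 46.4% chance that X is at most 2.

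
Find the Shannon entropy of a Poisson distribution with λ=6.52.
2.3423 nats

We have X ~ Poisson(λ=6.52).

The Shannon entropy measures the uncertainty or information content of the distribution.

For a Poisson distribution with λ=6.52:
H(X) = 2.3423 nats

(In bits, this would be 3.3792 bits.)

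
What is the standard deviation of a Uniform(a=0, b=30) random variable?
8.6603

We have X ~ Uniform(a=0, b=30).

For a Uniform distribution with a=0, b=30:
σ = √Var(X) = 8.6603

The standard deviation is the square root of the variance.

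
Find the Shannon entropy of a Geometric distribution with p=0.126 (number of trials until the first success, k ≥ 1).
3.0056 nats

We have X ~ Geometric(p=0.126) (number of trials until the first success, k ≥ 1).

The Shannon entropy measures the uncertainty or information content of the distribution.

For a Geometric distribution with p=0.126 (number of trials until the first success, k ≥ 1):
H(X) = 3.0056 nats

(In bits, this would be 4.3362 bits.)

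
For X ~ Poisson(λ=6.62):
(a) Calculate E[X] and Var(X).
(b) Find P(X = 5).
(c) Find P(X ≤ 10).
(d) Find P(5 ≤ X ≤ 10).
(a) E[X] = 6.6200, Var(X) = 6.6200
(b) P(X = 5) = 0.141280
(c) P(X ≤ 10) = 0.926251
(d) P(5 ≤ X ≤ 10) = 0.715690

We have X ~ Poisson(λ=6.62).

(a) Moments:
E[X] = 6.6200
Var(X) = 6.6200
σ = √Var(X) = 2.5729

(b) Point probability using PMF:
P(X = 5) = 0.141280

(c) Cumulative probability using CDF:
P(X ≤ 10) = F(10) = 0.926251

(d) Range probability:
P(5 ≤ X ≤ 10) = P(X ≤ 10) - P(X ≤ 4)
                   = F(10) - F(4)
                   = 0.926251 - 0.210561
                   = 0.715690

This means approximately 71.6% of outcomes fall in the interval [5, 10].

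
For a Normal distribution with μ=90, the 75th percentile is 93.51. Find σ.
σ = 5.2039

For X ~ Normal(μ, σ), the p-th percentile satisfies x = μ + z_p × σ,
where z_p = Φ⁻¹(p) is the standard normal quantile.

Step 1: z_{0.75} = Φ⁻¹(0.75) = 0.6745

Step 2: Solve for σ:
93.51 = 90 + 0.6745 × σ
σ = (93.51 - 90) / 0.6745
σ = 3.51 / 0.6745
σ = 5.2039

Verification: μ + z × σ = 90 + 0.6745 × 5.2039 = 93.51 ✓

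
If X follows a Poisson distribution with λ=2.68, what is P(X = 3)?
0.219960

We have X ~ Poisson(λ=2.68).

For a Poisson distribution, the PMF gives us the probability of each outcome.

Using the PMF formula:
P(X = 3) = 0.219960

Rounded to 4 decimal places: 0.2200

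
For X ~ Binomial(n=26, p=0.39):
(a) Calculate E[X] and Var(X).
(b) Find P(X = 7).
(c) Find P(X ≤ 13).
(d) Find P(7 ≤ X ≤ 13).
(a) E[X] = 10.1400, Var(X) = 6.1854
(b) P(X = 7) = 0.075303
(c) P(X ≤ 13) = 0.910344
(d) P(7 ≤ X ≤ 13) = 0.841974

We have X ~ Binomial(n=26, p=0.39).

(a) Moments:
E[X] = 10.1400
Var(X) = 6.1854
σ = √Var(X) = 2.4870

(b) Point probability using PMF:
P(X = 7) = 0.075303

(c) Cumulative probability using CDF:
P(X ≤ 13) = F(13) = 0.910344

(d) Range probability:
P(7 ≤ X ≤ 13) = P(X ≤ 13) - P(X ≤ 6)
                   = F(13) - F(6)
                   = 0.910344 - 0.068370
                   = 0.841974

This means approximately 84.2% of outcomes fall in the interval [7, 13].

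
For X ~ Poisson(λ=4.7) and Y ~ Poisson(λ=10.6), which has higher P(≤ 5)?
X has higher probability (P(X ≤ 5) = 0.6684 > P(Y ≤ 5) = 0.0475)

Compute P(≤ 5) for each distribution:

X ~ Poisson(λ=4.7):
P(X ≤ 5) = 0.6684

Y ~ Poisson(λ=10.6):
P(Y ≤ 5) = 0.0475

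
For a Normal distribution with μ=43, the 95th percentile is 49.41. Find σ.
σ = 3.8970

For X ~ Normal(μ, σ), the p-th percentile satisfies x = μ + z_p × σ,
where z_p = Φ⁻¹(p) is the standard normal quantile.

Step 1: z_{0.95} = Φ⁻¹(0.95) = 1.6449

Step 2: Solve for σ:
49.41 = 43 + 1.6449 × σ
σ = (49.41 - 43) / 1.6449
σ = 6.41 / 1.6449
σ = 3.8970

Verification: μ + z × σ = 43 + 1.6449 × 3.8970 = 49.41 ✓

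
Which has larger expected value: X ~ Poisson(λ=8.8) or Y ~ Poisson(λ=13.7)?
Y has larger mean (13.7000 > 8.8000)

Compute the expected value for each distribution:

X ~ Poisson(λ=8.8):
E[X] = 8.8000

Y ~ Poisson(λ=13.7):
E[Y] = 13.7000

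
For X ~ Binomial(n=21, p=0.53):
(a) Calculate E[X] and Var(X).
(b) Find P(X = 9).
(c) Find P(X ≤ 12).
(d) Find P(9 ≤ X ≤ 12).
(a) E[X] = 11.1300, Var(X) = 5.2311
(b) P(X = 9) = 0.112694
(c) P(X ≤ 12) = 0.723877
(d) P(9 ≤ X ≤ 12) = 0.598753

We have X ~ Binomial(n=21, p=0.53).

(a) Moments:
E[X] = 11.1300
Var(X) = 5.2311
σ = √Var(X) = 2.2872

(b) Point probability using PMF:
P(X = 9) = 0.112694

(c) Cumulative probability using CDF:
P(X ≤ 12) = F(12) = 0.723877

(d) Range probability:
P(9 ≤ X ≤ 12) = P(X ≤ 12) - P(X ≤ 8)
                   = F(12) - F(8)
                   = 0.723877 - 0.125124
                   = 0.598753

This means approximately 59.9% of outcomes fall in the interval [9, 12].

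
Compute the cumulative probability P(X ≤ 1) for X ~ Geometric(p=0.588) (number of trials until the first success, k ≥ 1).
0.588000

We have X ~ Geometric(p=0.588) (number of trials until the first success, k ≥ 1).

The CDF gives us P(X ≤ k).

Using the CDF:
P(X ≤ 1) = 0.588000

This means there's approximately a 58.8% chance that X is at most 1.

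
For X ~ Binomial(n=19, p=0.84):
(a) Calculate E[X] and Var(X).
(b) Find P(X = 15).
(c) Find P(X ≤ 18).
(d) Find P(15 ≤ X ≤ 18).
(a) E[X] = 15.9600, Var(X) = 2.5536
(b) P(X = 15) = 0.185803
(c) P(X ≤ 18) = 0.963583
(d) P(15 ≤ X ≤ 18) = 0.787400

We have X ~ Binomial(n=19, p=0.84).

(a) Moments:
E[X] = 15.9600
Var(X) = 2.5536
σ = √Var(X) = 1.5980

(b) Point probability using PMF:
P(X = 15) = 0.185803

(c) Cumulative probability using CDF:
P(X ≤ 18) = F(18) = 0.963583

(d) Range probability:
P(15 ≤ X ≤ 18) = P(X ≤ 18) - P(X ≤ 14)
                   = F(18) - F(14)
                   = 0.963583 - 0.176182
                   = 0.787400

This means approximately 78.7% of outcomes fall in the interval [15, 18].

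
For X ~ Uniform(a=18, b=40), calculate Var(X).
40.3333

We have X ~ Uniform(a=18, b=40).

For a Uniform distribution with a=18, b=40:
Var(X) = 40.3333

The variance measures the spread of the distribution around the mean.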